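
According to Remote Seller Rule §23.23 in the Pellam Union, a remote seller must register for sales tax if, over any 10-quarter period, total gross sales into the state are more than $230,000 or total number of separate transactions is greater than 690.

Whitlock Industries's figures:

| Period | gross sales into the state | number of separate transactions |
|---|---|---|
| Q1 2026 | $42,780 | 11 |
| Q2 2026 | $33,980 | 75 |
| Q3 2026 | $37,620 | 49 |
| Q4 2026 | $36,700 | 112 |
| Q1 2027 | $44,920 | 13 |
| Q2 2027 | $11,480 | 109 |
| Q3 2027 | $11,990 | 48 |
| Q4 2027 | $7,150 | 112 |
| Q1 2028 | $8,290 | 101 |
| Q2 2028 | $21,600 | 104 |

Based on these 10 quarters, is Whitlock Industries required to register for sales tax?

Yes

Total gross sales into the state: $42,780 + $33,980 + $37,620 + $36,700 + $44,920 + $11,480 + $11,990 + $7,150 + $8,290 + $21,600 = $256,510 (> $230,000).
Total number of separate transactions: 11 + 75 + 49 + 112 + 13 + 109 + 48 + 112 + 101 + 104 = 734 (> 690).
The test is 'or': at least one threshold is exceeded.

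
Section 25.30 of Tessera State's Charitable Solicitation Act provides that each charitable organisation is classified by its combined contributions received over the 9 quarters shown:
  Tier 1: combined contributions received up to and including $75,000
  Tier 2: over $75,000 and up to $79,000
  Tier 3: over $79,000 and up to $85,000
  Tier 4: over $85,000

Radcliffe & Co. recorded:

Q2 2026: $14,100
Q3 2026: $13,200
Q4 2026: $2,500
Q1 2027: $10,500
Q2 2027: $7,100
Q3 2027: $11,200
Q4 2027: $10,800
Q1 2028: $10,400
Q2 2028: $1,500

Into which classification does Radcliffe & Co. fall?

Tier 3

Combined contributions received: $14,100 + $13,200 + $2,500 + $10,500 + $7,100 + $11,200 + $10,800 + $10,400 + $1,500 = $81,300.
$79,000 < $81,300 ≤ $85,000, so Tier 3 applies.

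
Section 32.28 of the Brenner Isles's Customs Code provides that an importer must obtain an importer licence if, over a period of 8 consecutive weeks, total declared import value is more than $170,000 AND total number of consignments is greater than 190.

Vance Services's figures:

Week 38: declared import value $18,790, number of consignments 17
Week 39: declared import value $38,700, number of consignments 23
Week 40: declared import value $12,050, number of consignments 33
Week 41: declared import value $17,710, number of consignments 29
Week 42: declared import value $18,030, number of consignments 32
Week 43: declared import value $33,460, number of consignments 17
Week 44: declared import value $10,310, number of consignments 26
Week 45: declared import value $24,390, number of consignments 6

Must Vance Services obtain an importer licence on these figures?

Total declared import value: $18,790 + $38,700 + $12,050 + $17,710 + $18,030 + $33,460 + $10,310 + $24,390 = $173,440 (> $170,000).
Total number of consignments: 17 + 23 + 33 + 29 + 32 + 17 + 26 + 6 = 183 (≤ 190).
The test is 'and': the rule requires both, and at least one is not exceeded.

No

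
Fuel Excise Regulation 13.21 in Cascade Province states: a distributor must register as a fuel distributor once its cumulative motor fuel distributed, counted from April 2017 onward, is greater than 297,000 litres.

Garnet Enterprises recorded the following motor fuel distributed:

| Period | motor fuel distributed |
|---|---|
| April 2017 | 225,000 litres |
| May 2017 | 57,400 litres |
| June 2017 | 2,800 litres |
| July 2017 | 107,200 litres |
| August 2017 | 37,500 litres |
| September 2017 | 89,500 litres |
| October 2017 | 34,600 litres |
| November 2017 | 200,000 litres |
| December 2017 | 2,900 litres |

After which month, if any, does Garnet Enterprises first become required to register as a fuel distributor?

Through April 2017: 225,000 litres
Through May 2017: 282,400 litres
Through June 2017: 285,200 litres
Through July 2017: 392,400 litres ← exceeds threshold

July 2017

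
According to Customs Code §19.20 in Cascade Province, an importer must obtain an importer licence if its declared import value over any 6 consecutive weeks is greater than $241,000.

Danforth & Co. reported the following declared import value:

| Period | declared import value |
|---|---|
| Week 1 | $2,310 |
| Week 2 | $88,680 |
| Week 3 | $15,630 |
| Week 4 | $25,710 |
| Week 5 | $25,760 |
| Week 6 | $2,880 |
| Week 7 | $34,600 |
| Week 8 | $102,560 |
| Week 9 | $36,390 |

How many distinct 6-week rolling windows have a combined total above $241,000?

Week 1–Week 6: $2,310 + $88,680 + $15,630 + $25,710 + $25,760 + $2,880 = $160,970 (under)
Week 2–Week 7: $88,680 + $15,630 + $25,710 + $25,760 + $2,880 + $34,600 = $193,260 (under)
Week 3–Week 8: $15,630 + $25,710 + $25,760 + $2,880 + $34,600 + $102,560 = $207,140 (under)
Week 4–Week 9: $25,710 + $25,760 + $2,880 + $34,600 + $102,560 + $36,390 = $227,900 (under)
0 windows exceed the threshold.

0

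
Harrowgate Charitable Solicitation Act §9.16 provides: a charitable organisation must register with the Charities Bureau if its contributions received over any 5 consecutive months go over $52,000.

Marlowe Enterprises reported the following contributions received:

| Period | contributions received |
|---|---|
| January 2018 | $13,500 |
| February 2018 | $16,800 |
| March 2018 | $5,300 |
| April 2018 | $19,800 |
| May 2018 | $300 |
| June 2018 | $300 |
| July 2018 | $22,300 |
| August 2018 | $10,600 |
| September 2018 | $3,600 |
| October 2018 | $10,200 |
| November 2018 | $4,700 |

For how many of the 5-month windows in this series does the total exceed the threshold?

January 2018–May 2018: $13,500 + $16,800 + $5,300 + $19,800 + $300 = $55,700 (over)
February 2018–June 2018: $16,800 + $5,300 + $19,800 + $300 + $300 = $42,500 (under)
March 2018–July 2018: $5,300 + $19,800 + $300 + $300 + $22,300 = $48,000 (under)
April 2018–August 2018: $19,800 + $300 + $300 + $22,300 + $10,600 = $53,300 (over)
May 2018–September 2018: $300 + $300 + $22,300 + $10,600 + $3,600 = $37,100 (under)
June 2018–October 2018: $300 + $22,300 + $10,600 + $3,600 + $10,200 = $47,000 (under)
July 2018–November 2018: $22,300 + $10,600 + $3,600 + $10,200 + $4,700 = $51,400 (under)
2 windows exceed the threshold.

2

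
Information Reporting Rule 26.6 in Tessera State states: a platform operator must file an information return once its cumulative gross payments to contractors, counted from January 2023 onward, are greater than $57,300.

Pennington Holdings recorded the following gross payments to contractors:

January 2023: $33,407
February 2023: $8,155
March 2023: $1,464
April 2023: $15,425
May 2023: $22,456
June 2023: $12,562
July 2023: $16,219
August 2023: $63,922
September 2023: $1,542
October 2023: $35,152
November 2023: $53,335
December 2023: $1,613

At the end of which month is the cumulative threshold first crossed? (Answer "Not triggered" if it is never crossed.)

April 2023

Through January 2023: $33,407
Through February 2023: $41,562
Through March 2023: $43,026
Through April 2023: $58,451 ← exceeds threshold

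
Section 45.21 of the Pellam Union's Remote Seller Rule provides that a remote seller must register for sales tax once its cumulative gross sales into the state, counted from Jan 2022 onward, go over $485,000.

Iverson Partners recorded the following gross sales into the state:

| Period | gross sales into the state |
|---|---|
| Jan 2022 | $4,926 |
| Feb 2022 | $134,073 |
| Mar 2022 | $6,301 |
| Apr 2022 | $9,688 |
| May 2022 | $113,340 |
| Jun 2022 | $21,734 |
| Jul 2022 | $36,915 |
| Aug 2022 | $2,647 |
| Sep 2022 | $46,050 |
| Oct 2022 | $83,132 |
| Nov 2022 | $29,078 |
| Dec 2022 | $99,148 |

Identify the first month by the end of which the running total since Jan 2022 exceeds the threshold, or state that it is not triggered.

Nov 2022

Through Jan 2022: $4,926
Through Feb 2022: $138,999
Through Mar 2022: $145,300
Through Apr 2022: $154,988
Through May 2022: $268,328
Through Jun 2022: $290,062
Through Jul 2022: $326,977
Through Aug 2022: $329,624
Through Sep 2022: $375,674
Through Oct 2022: $458,806
Through Nov 2022: $487,884 ← exceeds threshold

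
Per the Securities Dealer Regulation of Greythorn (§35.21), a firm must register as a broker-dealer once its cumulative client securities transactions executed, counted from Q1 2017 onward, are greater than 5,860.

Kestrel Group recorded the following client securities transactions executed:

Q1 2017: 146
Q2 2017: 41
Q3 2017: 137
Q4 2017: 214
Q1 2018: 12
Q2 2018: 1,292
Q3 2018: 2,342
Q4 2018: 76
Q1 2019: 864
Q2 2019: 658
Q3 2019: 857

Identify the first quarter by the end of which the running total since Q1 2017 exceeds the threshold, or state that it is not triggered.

Through Q1 2017: 146
Through Q2 2017: 187
Through Q3 2017: 324
Through Q4 2017: 538
Through Q1 2018: 550
Through Q2 2018: 1,842
Through Q3 2018: 4,184
Through Q4 2018: 4,260
Through Q1 2019: 5,124
Through Q2 2019: 5,782
Through Q3 2019: 6,639 ← exceeds threshold

Q3 2019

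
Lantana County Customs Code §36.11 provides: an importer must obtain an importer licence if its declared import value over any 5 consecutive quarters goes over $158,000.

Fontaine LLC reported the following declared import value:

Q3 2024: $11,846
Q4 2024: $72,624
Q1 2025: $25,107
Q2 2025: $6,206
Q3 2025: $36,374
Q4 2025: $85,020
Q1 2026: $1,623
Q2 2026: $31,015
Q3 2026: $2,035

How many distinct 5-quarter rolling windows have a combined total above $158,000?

2

Q3 2024–Q3 2025: $11,846 + $72,624 + $25,107 + $6,206 + $36,374 = $152,157 (under)
Q4 2024–Q4 2025: $72,624 + $25,107 + $6,206 + $36,374 + $85,020 = $225,331 (over)
Q1 2025–Q1 2026: $25,107 + $6,206 + $36,374 + $85,020 + $1,623 = $154,330 (under)
Q2 2025–Q2 2026: $6,206 + $36,374 + $85,020 + $1,623 + $31,015 = $160,238 (over)
Q3 2025–Q3 2026: $36,374 + $85,020 + $1,623 + $31,015 + $2,035 = $156,067 (under)
2 windows exceed the threshold.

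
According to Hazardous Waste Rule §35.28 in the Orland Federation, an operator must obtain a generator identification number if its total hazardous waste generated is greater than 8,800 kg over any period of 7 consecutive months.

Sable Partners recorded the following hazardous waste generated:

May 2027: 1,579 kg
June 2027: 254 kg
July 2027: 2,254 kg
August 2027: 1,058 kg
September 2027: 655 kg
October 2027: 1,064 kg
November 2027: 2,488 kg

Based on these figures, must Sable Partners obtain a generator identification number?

Yes

Total hazardous waste generated: 1,579 kg + 254 kg + 2,254 kg + 1,058 kg + 655 kg + 1,064 kg + 2,488 kg = 9,352 kg.
9,352 kg > 8,800 kg, so the threshold is exceeded.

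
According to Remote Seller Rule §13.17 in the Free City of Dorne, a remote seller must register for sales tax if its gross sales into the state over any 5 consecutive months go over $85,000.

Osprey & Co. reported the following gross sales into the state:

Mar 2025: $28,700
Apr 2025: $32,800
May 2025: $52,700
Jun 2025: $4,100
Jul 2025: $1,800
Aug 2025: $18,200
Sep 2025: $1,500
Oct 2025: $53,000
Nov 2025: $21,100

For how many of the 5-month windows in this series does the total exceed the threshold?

Mar 2025–Jul 2025: $28,700 + $32,800 + $52,700 + $4,100 + $1,800 = $120,100 (over)
Apr 2025–Aug 2025: $32,800 + $52,700 + $4,100 + $1,800 + $18,200 = $109,600 (over)
May 2025–Sep 2025: $52,700 + $4,100 + $1,800 + $18,200 + $1,500 = $78,300 (under)
Jun 2025–Oct 2025: $4,100 + $1,800 + $18,200 + $1,500 + $53,000 = $78,600 (under)
Jul 2025–Nov 2025: $1,800 + $18,200 + $1,500 + $53,000 + $21,100 = $95,600 (over)
3 windows exceed the threshold.

3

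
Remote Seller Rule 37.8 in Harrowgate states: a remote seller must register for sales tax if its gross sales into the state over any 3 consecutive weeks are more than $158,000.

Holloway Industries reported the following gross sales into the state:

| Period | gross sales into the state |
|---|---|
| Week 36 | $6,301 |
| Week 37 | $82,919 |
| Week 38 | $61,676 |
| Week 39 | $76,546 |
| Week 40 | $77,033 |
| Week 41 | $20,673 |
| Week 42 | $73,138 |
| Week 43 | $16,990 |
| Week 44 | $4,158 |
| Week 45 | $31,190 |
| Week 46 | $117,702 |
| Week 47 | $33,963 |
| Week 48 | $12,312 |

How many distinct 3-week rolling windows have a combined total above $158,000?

Week 36–Week 38: $6,301 + $82,919 + $61,676 = $150,896 (under)
Week 37–Week 39: $82,919 + $61,676 + $76,546 = $221,141 (over)
Week 38–Week 40: $61,676 + $76,546 + $77,033 = $215,255 (over)
Week 39–Week 41: $76,546 + $77,033 + $20,673 = $174,252 (over)
Week 40–Week 42: $77,033 + $20,673 + $73,138 = $170,844 (over)
Week 41–Week 43: $20,673 + $73,138 + $16,990 = $110,801 (under)
Week 42–Week 44: $73,138 + $16,990 + $4,158 = $94,286 (under)
Week 43–Week 45: $16,990 + $4,158 + $31,190 = $52,338 (under)
Week 44–Week 46: $4,158 + $31,190 + $117,702 = $153,050 (under)
Week 45–Week 47: $31,190 + $117,702 + $33,963 = $182,855 (over)
Week 46–Week 48: $117,702 + $33,963 + $12,312 = $163,977 (over)
6 windows exceed the threshold.

6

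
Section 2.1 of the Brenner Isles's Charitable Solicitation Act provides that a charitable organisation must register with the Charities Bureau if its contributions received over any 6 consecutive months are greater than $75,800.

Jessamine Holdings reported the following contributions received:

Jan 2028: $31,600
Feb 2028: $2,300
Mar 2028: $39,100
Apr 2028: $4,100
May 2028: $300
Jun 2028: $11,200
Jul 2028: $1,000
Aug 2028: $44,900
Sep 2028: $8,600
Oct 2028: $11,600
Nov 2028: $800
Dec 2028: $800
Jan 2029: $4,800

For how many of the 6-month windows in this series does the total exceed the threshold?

4

Jan 2028–Jun 2028: $31,600 + $2,300 + $39,100 + $4,100 + $300 + $11,200 = $88,600 (over)
Feb 2028–Jul 2028: $2,300 + $39,100 + $4,100 + $300 + $11,200 + $1,000 = $58,000 (under)
Mar 2028–Aug 2028: $39,100 + $4,100 + $300 + $11,200 + $1,000 + $44,900 = $100,600 (over)
Apr 2028–Sep 2028: $4,100 + $300 + $11,200 + $1,000 + $44,900 + $8,600 = $70,100 (under)
May 2028–Oct 2028: $300 + $11,200 + $1,000 + $44,900 + $8,600 + $11,600 = $77,600 (over)
Jun 2028–Nov 2028: $11,200 + $1,000 + $44,900 + $8,600 + $11,600 + $800 = $78,100 (over)
Jul 2028–Dec 2028: $1,000 + $44,900 + $8,600 + $11,600 + $800 + $800 = $67,700 (under)
Aug 2028–Jan 2029: $44,900 + $8,600 + $11,600 + $800 + $800 + $4,800 = $71,500 (under)
4 windows exceed the threshold.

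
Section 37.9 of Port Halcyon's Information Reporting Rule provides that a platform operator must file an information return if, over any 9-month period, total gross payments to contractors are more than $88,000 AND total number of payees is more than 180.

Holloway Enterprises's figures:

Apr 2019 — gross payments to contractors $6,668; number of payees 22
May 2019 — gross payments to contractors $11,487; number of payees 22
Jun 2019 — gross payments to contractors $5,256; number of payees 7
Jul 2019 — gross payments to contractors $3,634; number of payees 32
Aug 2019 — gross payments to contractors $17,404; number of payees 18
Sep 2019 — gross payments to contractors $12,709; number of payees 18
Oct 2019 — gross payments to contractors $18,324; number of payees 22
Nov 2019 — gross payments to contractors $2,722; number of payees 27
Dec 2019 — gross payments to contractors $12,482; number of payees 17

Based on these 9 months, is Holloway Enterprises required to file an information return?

Total gross payments to contractors: $6,668 + $11,487 + $5,256 + $3,634 + $17,404 + $12,709 + $18,324 + $2,722 + $12,482 = $90,686 (> $88,000).
Total number of payees: 22 + 22 + 7 + 32 + 18 + 18 + 22 + 27 + 17 = 185 (> 180).
The test is 'and': both thresholds are exceeded.

Yes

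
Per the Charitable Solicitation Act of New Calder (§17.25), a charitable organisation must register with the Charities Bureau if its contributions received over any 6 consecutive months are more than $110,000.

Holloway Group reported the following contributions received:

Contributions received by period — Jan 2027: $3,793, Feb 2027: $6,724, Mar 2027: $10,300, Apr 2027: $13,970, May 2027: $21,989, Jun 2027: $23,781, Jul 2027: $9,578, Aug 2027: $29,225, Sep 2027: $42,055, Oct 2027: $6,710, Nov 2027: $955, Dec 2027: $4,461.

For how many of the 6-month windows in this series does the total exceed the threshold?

3

Jan 2027–Jun 2027: $3,793 + $6,724 + $10,300 + $13,970 + $21,989 + $23,781 = $80,557 (under)
Feb 2027–Jul 2027: $6,724 + $10,300 + $13,970 + $21,989 + $23,781 + $9,578 = $86,342 (under)
Mar 2027–Aug 2027: $10,300 + $13,970 + $21,989 + $23,781 + $9,578 + $29,225 = $108,843 (under)
Apr 2027–Sep 2027: $13,970 + $21,989 + $23,781 + $9,578 + $29,225 + $42,055 = $140,598 (over)
May 2027–Oct 2027: $21,989 + $23,781 + $9,578 + $29,225 + $42,055 + $6,710 = $133,338 (over)
Jun 2027–Nov 2027: $23,781 + $9,578 + $29,225 + $42,055 + $6,710 + $955 = $112,304 (over)
Jul 2027–Dec 2027: $9,578 + $29,225 + $42,055 + $6,710 + $955 + $4,461 = $92,984 (under)
3 windows exceed the threshold.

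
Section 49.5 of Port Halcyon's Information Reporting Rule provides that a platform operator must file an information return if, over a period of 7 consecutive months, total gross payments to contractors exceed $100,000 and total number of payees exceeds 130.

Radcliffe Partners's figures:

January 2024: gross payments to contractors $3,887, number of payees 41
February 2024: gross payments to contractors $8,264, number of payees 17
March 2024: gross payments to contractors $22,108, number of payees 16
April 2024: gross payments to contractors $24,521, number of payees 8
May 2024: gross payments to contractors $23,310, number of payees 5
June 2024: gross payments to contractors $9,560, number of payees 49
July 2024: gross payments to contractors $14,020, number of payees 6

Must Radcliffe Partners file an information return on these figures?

Total gross payments to contractors: $3,887 + $8,264 + $22,108 + $24,521 + $23,310 + $9,560 + $14,020 = $105,670 (> $100,000).
Total number of payees: 41 + 17 + 16 + 8 + 5 + 49 + 6 = 142 (> 130).
The test is 'and': both thresholds are exceeded.

Yes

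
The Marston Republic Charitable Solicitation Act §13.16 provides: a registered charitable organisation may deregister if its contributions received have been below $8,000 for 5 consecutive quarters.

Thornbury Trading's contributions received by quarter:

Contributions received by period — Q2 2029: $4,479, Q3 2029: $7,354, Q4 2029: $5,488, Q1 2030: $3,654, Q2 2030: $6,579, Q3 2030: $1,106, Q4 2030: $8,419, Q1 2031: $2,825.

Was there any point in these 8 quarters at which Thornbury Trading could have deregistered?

Quarters below $8,000: Q2 2029, Q3 2029, Q4 2029, Q1 2030, Q2 2030, Q3 2030, Q1 2031.
Longest run of consecutive quarters below the threshold: 6.
6 ≥ 5, so Thornbury Trading became eligible.

Yes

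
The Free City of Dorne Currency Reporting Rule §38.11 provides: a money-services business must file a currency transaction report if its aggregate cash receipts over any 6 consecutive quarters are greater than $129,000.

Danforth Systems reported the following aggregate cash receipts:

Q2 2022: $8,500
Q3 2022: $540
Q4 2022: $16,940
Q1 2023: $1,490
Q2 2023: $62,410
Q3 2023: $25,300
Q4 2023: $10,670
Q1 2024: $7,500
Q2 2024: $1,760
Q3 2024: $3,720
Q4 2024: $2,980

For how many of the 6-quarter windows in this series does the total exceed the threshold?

Q2 2022–Q3 2023: $8,500 + $540 + $16,940 + $1,490 + $62,410 + $25,300 = $115,180 (under)
Q3 2022–Q4 2023: $540 + $16,940 + $1,490 + $62,410 + $25,300 + $10,670 = $117,350 (under)
Q4 2022–Q1 2024: $16,940 + $1,490 + $62,410 + $25,300 + $10,670 + $7,500 = $124,310 (under)
Q1 2023–Q2 2024: $1,490 + $62,410 + $25,300 + $10,670 + $7,500 + $1,760 = $109,130 (under)
Q2 2023–Q3 2024: $62,410 + $25,300 + $10,670 + $7,500 + $1,760 + $3,720 = $111,360 (under)
Q3 2023–Q4 2024: $25,300 + $10,670 + $7,500 + $1,760 + $3,720 + $2,980 = $51,930 (under)
0 windows exceed the threshold.

0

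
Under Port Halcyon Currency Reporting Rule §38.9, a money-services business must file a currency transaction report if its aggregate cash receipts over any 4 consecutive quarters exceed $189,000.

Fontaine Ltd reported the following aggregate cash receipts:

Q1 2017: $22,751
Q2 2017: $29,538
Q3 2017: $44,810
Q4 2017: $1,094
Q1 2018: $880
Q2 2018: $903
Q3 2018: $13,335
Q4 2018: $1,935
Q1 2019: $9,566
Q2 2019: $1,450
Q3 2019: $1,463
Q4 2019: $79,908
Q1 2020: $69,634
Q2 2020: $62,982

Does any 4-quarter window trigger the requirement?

Yes

Q1 2017–Q4 2017: $22,751 + $29,538 + $44,810 + $1,094 = $98,193 (under)
Q2 2017–Q1 2018: $29,538 + $44,810 + $1,094 + $880 = $76,322 (under)
Q3 2017–Q2 2018: $44,810 + $1,094 + $880 + $903 = $47,687 (under)
Q4 2017–Q3 2018: $1,094 + $880 + $903 + $13,335 = $16,212 (under)
Q1 2018–Q4 2018: $880 + $903 + $13,335 + $1,935 = $17,053 (under)
Q2 2018–Q1 2019: $903 + $13,335 + $1,935 + $9,566 = $25,739 (under)
Q3 2018–Q2 2019: $13,335 + $1,935 + $9,566 + $1,450 = $26,286 (under)
Q4 2018–Q3 2019: $1,935 + $9,566 + $1,450 + $1,463 = $14,414 (under)
Q1 2019–Q4 2019: $9,566 + $1,450 + $1,463 + $79,908 = $92,387 (under)
Q2 2019–Q1 2020: $1,450 + $1,463 + $79,908 + $69,634 = $152,455 (under)
Q3 2019–Q2 2020: $1,463 + $79,908 + $69,634 + $62,982 = $213,987 (over)
At least one window exceeds $189,000.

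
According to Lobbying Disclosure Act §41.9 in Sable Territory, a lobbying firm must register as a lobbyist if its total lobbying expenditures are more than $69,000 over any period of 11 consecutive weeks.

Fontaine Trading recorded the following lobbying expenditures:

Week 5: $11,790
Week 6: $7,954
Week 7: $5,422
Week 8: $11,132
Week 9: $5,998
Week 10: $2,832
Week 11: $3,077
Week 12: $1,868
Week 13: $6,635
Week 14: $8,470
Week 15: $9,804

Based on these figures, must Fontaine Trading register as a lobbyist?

Yes

Total lobbying expenditures: $11,790 + $7,954 + $5,422 + $11,132 + $5,998 + $2,832 + $3,077 + $1,868 + $6,635 + $8,470 + $9,804 = $74,982.
$74,982 > $69,000, so the threshold is exceeded.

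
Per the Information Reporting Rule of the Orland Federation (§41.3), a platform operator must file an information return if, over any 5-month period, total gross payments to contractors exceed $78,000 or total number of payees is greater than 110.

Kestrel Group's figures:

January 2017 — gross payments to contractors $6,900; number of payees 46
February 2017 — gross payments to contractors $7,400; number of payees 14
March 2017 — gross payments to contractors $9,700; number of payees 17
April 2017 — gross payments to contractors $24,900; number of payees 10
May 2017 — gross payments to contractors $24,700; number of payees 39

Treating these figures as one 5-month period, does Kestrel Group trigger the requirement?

Yes

Total gross payments to contractors: $6,900 + $7,400 + $9,700 + $24,900 + $24,700 = $73,600 (≤ $78,000).
Total number of payees: 46 + 14 + 17 + 10 + 39 = 126 (> 110).
The test is 'or': at least one threshold is exceeded.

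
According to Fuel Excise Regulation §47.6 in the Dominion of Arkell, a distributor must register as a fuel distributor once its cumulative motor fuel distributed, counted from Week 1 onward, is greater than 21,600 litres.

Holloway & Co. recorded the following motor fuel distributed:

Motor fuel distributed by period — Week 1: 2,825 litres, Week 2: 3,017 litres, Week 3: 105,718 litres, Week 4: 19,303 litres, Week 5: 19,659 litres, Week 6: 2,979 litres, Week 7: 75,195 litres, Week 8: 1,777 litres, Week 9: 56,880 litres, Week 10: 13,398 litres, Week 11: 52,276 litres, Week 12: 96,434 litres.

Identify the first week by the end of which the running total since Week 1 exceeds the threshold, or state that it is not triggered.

Through Week 1: 2,825 litres
Through Week 2: 5,842 litres
Through Week 3: 111,560 litres ← exceeds threshold

Week 3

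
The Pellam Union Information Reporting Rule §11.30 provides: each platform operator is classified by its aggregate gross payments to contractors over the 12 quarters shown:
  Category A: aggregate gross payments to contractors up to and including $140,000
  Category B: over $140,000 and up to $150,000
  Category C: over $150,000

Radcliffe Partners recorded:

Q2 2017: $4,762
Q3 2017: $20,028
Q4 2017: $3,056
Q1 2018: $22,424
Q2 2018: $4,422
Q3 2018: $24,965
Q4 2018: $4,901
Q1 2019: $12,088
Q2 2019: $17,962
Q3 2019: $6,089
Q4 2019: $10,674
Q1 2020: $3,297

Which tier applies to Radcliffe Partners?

Aggregate gross payments to contractors: $4,762 + $20,028 + $3,056 + $22,424 + $4,422 + $24,965 + $4,901 + $12,088 + $17,962 + $6,089 + $10,674 + $3,297 = $134,668.
$134,668 ≤ $140,000, so Category A applies.

Category A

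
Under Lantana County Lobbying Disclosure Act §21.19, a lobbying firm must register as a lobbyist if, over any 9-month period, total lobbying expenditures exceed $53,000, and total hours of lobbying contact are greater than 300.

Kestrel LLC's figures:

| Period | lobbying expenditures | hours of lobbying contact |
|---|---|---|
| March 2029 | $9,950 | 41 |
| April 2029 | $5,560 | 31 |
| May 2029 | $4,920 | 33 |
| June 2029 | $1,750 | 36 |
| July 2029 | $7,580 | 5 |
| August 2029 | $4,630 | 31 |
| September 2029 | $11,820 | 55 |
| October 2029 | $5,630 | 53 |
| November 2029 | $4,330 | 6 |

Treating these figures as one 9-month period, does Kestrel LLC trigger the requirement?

Total lobbying expenditures: $9,950 + $5,560 + $4,920 + $1,750 + $7,580 + $4,630 + $11,820 + $5,630 + $4,330 = $56,170 (> $53,000).
Total hours of lobbying contact: 41 + 31 + 33 + 36 + 5 + 31 + 55 + 53 + 6 = 291 (≤ 300).
The test is 'and': the rule requires both, and at least one is not exceeded.

No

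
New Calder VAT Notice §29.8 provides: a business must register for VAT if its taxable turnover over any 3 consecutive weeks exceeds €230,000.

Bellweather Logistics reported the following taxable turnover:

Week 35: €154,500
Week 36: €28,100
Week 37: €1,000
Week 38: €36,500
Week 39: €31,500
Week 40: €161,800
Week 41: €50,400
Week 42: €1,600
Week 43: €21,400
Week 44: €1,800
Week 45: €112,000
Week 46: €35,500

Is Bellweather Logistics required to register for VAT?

Yes

Week 35–Week 37: €154,500 + €28,100 + €1,000 = €183,600 (under)
Week 36–Week 38: €28,100 + €1,000 + €36,500 = €65,600 (under)
Week 37–Week 39: €1,000 + €36,500 + €31,500 = €69,000 (under)
Week 38–Week 40: €36,500 + €31,500 + €161,800 = €229,800 (under)
Week 39–Week 41: €31,500 + €161,800 + €50,400 = €243,700 (over)
Week 40–Week 42: €161,800 + €50,400 + €1,600 = €213,800 (under)
Week 41–Week 43: €50,400 + €1,600 + €21,400 = €73,400 (under)
Week 42–Week 44: €1,600 + €21,400 + €1,800 = €24,800 (under)
Week 43–Week 45: €21,400 + €1,800 + €112,000 = €135,200 (under)
Week 44–Week 46: €1,800 + €112,000 + €35,500 = €149,300 (under)
At least one window exceeds €230,000.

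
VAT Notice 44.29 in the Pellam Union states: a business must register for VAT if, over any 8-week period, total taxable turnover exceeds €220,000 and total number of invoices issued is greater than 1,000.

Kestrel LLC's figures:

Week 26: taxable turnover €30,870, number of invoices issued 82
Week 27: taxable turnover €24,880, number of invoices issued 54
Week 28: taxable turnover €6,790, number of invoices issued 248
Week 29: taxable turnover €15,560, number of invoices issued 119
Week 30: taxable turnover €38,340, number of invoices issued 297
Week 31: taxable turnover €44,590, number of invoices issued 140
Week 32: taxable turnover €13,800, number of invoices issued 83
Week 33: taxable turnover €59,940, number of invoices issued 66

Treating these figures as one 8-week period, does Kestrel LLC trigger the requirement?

Yes

Total taxable turnover: €30,870 + €24,880 + €6,790 + €15,560 + €38,340 + €44,590 + €13,800 + €59,940 = €234,770 (> €220,000).
Total number of invoices issued: 82 + 54 + 248 + 119 + 297 + 140 + 83 + 66 = 1,089 (> 1,000).
The test is 'and': both thresholds are exceeded.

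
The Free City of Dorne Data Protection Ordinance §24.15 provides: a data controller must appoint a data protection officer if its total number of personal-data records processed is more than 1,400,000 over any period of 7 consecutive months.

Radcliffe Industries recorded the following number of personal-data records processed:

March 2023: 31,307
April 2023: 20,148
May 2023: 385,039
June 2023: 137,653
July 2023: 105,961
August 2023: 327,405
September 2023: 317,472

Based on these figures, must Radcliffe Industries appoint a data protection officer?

Total number of personal-data records processed: 31,307 + 20,148 + 385,039 + 137,653 + 105,961 + 327,405 + 317,472 = 1,324,985.
1,324,985 ≤ 1,400,000, so the threshold is not exceeded.

No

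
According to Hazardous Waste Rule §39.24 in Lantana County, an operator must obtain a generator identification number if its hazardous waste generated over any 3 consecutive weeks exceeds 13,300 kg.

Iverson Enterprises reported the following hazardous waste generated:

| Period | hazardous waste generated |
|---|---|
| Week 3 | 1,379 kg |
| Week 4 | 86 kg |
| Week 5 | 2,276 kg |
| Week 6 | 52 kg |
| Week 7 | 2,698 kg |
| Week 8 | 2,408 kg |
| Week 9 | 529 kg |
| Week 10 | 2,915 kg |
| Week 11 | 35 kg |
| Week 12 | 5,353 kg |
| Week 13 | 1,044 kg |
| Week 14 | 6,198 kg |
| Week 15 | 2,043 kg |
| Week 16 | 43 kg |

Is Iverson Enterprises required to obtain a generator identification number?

Week 3–Week 5: 1,379 kg + 86 kg + 2,276 kg = 3,741 kg (under)
Week 4–Week 6: 86 kg + 2,276 kg + 52 kg = 2,414 kg (under)
Week 5–Week 7: 2,276 kg + 52 kg + 2,698 kg = 5,026 kg (under)
Week 6–Week 8: 52 kg + 2,698 kg + 2,408 kg = 5,158 kg (under)
Week 7–Week 9: 2,698 kg + 2,408 kg + 529 kg = 5,635 kg (under)
Week 8–Week 10: 2,408 kg + 529 kg + 2,915 kg = 5,852 kg (under)
Week 9–Week 11: 529 kg + 2,915 kg + 35 kg = 3,479 kg (under)
Week 10–Week 12: 2,915 kg + 35 kg + 5,353 kg = 8,303 kg (under)
Week 11–Week 13: 35 kg + 5,353 kg + 1,044 kg = 6,432 kg (under)
Week 12–Week 14: 5,353 kg + 1,044 kg + 6,198 kg = 12,595 kg (under)
Week 13–Week 15: 1,044 kg + 6,198 kg + 2,043 kg = 9,285 kg (under)
Week 14–Week 16: 6,198 kg + 2,043 kg + 43 kg = 8,284 kg (under)
No window exceeds 13,300 kg.

No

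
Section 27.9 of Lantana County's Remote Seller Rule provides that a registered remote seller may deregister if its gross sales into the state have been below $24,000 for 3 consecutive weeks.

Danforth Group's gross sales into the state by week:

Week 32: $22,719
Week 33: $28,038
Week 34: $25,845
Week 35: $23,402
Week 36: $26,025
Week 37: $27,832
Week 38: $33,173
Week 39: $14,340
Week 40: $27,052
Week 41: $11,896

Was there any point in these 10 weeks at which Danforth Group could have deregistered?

Weeks below $24,000: Week 32, Week 35, Week 39, Week 41.
Longest run of consecutive weeks below the threshold: 1.
1 < 3, so Danforth Group never became eligible.

No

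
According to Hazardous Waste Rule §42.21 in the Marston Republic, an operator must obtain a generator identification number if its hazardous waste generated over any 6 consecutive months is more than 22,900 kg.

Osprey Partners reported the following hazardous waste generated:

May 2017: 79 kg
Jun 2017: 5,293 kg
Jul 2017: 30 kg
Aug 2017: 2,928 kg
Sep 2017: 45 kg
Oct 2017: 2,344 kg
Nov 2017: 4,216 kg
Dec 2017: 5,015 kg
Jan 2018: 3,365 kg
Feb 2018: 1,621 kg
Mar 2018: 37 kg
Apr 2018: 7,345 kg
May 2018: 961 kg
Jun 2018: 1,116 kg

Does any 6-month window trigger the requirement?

May 2017–Oct 2017: 79 kg + 5,293 kg + 30 kg + 2,928 kg + 45 kg + 2,344 kg = 10,719 kg (under)
Jun 2017–Nov 2017: 5,293 kg + 30 kg + 2,928 kg + 45 kg + 2,344 kg + 4,216 kg = 14,856 kg (under)
Jul 2017–Dec 2017: 30 kg + 2,928 kg + 45 kg + 2,344 kg + 4,216 kg + 5,015 kg = 14,578 kg (under)
Aug 2017–Jan 2018: 2,928 kg + 45 kg + 2,344 kg + 4,216 kg + 5,015 kg + 3,365 kg = 17,913 kg (under)
Sep 2017–Feb 2018: 45 kg + 2,344 kg + 4,216 kg + 5,015 kg + 3,365 kg + 1,621 kg = 16,606 kg (under)
Oct 2017–Mar 2018: 2,344 kg + 4,216 kg + 5,015 kg + 3,365 kg + 1,621 kg + 37 kg = 16,598 kg (under)
Nov 2017–Apr 2018: 4,216 kg + 5,015 kg + 3,365 kg + 1,621 kg + 37 kg + 7,345 kg = 21,599 kg (under)
Dec 2017–May 2018: 5,015 kg + 3,365 kg + 1,621 kg + 37 kg + 7,345 kg + 961 kg = 18,344 kg (under)
Jan 2018–Jun 2018: 3,365 kg + 1,621 kg + 37 kg + 7,345 kg + 961 kg + 1,116 kg = 14,445 kg (under)
No window exceeds 22,900 kg.

No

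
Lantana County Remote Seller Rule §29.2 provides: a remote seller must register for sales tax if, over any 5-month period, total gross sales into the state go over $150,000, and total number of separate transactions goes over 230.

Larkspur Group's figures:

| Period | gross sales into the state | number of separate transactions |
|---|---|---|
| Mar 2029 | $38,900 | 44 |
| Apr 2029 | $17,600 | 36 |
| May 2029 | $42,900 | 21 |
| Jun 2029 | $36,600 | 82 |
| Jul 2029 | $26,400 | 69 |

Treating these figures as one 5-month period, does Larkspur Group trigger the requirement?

Total gross sales into the state: $38,900 + $17,600 + $42,900 + $36,600 + $26,400 = $162,400 (> $150,000).
Total number of separate transactions: 44 + 36 + 21 + 82 + 69 = 252 (> 230).
The test is 'and': both thresholds are exceeded.

Yes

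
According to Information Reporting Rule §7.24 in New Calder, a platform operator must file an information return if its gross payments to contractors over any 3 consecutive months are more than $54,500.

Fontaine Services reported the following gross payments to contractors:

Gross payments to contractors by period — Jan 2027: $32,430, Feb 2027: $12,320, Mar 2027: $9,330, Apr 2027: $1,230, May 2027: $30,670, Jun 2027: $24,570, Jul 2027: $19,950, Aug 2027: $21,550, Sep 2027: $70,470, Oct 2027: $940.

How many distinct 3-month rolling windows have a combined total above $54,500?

Jan 2027–Mar 2027: $32,430 + $12,320 + $9,330 = $54,080 (under)
Feb 2027–Apr 2027: $12,320 + $9,330 + $1,230 = $22,880 (under)
Mar 2027–May 2027: $9,330 + $1,230 + $30,670 = $41,230 (under)
Apr 2027–Jun 2027: $1,230 + $30,670 + $24,570 = $56,470 (over)
May 2027–Jul 2027: $30,670 + $24,570 + $19,950 = $75,190 (over)
Jun 2027–Aug 2027: $24,570 + $19,950 + $21,550 = $66,070 (over)
Jul 2027–Sep 2027: $19,950 + $21,550 + $70,470 = $111,970 (over)
Aug 2027–Oct 2027: $21,550 + $70,470 + $940 = $92,960 (over)
5 windows exceed the threshold.

5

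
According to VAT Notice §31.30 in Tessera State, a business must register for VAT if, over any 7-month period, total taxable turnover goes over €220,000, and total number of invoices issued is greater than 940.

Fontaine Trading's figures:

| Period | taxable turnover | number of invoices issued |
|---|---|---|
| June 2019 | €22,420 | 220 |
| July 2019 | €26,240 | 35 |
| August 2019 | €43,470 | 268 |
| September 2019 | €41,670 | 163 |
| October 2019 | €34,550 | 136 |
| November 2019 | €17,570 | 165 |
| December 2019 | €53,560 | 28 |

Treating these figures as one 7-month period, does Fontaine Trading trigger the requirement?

Yes

Total taxable turnover: €22,420 + €26,240 + €43,470 + €41,670 + €34,550 + €17,570 + €53,560 = €239,480 (> €220,000).
Total number of invoices issued: 220 + 35 + 268 + 163 + 136 + 165 + 28 = 1,015 (> 940).
The test is 'and': both thresholds are exceeded.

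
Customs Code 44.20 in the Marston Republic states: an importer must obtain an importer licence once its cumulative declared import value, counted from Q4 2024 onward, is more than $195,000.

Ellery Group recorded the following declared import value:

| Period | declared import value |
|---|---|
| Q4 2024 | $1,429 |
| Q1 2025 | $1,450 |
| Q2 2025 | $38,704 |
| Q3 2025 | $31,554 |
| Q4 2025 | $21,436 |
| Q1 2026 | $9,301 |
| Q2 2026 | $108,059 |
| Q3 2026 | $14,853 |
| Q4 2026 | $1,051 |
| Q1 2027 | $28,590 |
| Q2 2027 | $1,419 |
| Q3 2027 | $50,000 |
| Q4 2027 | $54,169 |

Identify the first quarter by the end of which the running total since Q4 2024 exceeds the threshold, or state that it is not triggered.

Q2 2026

Through Q4 2024: $1,429
Through Q1 2025: $2,879
Through Q2 2025: $41,583
Through Q3 2025: $73,137
Through Q4 2025: $94,573
Through Q1 2026: $103,874
Through Q2 2026: $211,933 ← exceeds threshold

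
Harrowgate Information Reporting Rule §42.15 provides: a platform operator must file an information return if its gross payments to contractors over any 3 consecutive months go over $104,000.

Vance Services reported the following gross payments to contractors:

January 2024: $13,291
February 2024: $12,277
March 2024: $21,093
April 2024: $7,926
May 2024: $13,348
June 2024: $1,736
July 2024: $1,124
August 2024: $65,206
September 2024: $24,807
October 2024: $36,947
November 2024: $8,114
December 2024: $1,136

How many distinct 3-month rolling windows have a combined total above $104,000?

1

January 2024–March 2024: $13,291 + $12,277 + $21,093 = $46,661 (under)
February 2024–April 2024: $12,277 + $21,093 + $7,926 = $41,296 (under)
March 2024–May 2024: $21,093 + $7,926 + $13,348 = $42,367 (under)
April 2024–June 2024: $7,926 + $13,348 + $1,736 = $23,010 (under)
May 2024–July 2024: $13,348 + $1,736 + $1,124 = $16,208 (under)
June 2024–August 2024: $1,736 + $1,124 + $65,206 = $68,066 (under)
July 2024–September 2024: $1,124 + $65,206 + $24,807 = $91,137 (under)
August 2024–October 2024: $65,206 + $24,807 + $36,947 = $126,960 (over)
September 2024–November 2024: $24,807 + $36,947 + $8,114 = $69,868 (under)
October 2024–December 2024: $36,947 + $8,114 + $1,136 = $46,197 (under)
1 window exceeds the threshold.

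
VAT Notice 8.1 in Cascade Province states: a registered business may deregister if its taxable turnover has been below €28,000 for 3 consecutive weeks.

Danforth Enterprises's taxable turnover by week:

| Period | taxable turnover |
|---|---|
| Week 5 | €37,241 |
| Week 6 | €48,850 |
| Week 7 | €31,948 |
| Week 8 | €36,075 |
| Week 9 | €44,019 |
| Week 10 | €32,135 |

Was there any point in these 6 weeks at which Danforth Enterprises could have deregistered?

No week is below €28,000.
Longest run of consecutive weeks below the threshold: 0.
0 < 3, so Danforth Enterprises never became eligible.

No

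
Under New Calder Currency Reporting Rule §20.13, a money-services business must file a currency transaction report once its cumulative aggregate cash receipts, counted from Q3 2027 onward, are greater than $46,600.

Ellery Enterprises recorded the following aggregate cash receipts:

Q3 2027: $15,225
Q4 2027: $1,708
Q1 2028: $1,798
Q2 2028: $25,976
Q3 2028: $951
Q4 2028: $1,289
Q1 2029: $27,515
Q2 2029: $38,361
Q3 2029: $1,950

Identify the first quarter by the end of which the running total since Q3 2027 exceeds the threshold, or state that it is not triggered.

Through Q3 2027: $15,225
Through Q4 2027: $16,933
Through Q1 2028: $18,731
Through Q2 2028: $44,707
Through Q3 2028: $45,658
Through Q4 2028: $46,947 ← exceeds threshold

Q4 2028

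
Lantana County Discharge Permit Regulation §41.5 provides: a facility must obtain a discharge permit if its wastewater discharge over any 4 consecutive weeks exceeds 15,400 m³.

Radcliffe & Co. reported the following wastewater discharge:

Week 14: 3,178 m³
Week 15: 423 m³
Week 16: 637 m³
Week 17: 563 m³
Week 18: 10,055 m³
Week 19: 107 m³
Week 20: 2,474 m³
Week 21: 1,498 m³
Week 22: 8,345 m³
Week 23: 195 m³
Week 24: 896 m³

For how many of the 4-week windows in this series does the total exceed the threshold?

Week 14–Week 17: 3,178 m³ + 423 m³ + 637 m³ + 563 m³ = 4,801 m³ (under)
Week 15–Week 18: 423 m³ + 637 m³ + 563 m³ + 10,055 m³ = 11,678 m³ (under)
Week 16–Week 19: 637 m³ + 563 m³ + 10,055 m³ + 107 m³ = 11,362 m³ (under)
Week 17–Week 20: 563 m³ + 10,055 m³ + 107 m³ + 2,474 m³ = 13,199 m³ (under)
Week 18–Week 21: 10,055 m³ + 107 m³ + 2,474 m³ + 1,498 m³ = 14,134 m³ (under)
Week 19–Week 22: 107 m³ + 2,474 m³ + 1,498 m³ + 8,345 m³ = 12,424 m³ (under)
Week 20–Week 23: 2,474 m³ + 1,498 m³ + 8,345 m³ + 195 m³ = 12,512 m³ (under)
Week 21–Week 24: 1,498 m³ + 8,345 m³ + 195 m³ + 896 m³ = 10,934 m³ (under)
0 windows exceed the threshold.

0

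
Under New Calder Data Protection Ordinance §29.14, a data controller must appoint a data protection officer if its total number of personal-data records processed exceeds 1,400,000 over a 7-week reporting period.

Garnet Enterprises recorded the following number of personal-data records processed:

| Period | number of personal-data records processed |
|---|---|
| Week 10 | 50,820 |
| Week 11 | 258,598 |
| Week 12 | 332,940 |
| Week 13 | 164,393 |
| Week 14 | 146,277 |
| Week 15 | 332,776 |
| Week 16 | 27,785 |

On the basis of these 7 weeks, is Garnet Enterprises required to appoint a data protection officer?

Total number of personal-data records processed: 50,820 + 258,598 + 332,940 + 164,393 + 146,277 + 332,776 + 27,785 = 1,313,589.
1,313,589 ≤ 1,400,000, so the threshold is not exceeded.

No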